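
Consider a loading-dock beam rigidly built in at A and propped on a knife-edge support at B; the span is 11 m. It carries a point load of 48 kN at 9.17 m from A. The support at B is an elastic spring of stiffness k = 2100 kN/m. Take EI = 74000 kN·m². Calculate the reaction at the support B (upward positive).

Take the reaction at B as the redundant and release it; the primary structure is a cantilever fixed at A.
Primary-structure tip deflection at B by superposition:
  point load 48 at a = 9.17: Pa²(3L − a)/(6EI) = 16031/EI
Flexibility coefficient — unit upward force at B: δ_{BB} = L³/(3EI) = 443.7/EI.
With EI = 74000 kN·m²: δ_0 = 0.21663 m and δ_{BB} = 0.005995 m/kN.
Compatibility — the spring shortens by R_B/k under the reaction it provides: δ_0 − R_B·δ_{BB} = R_B/k. With 1/k = 0.000476 m/kN, R_B = δ_0 / (δ_{BB} + 1/k) = 0.21663 / (0.005995 + 0.000476) = 33.47 kN.

R_B = 33.47 kN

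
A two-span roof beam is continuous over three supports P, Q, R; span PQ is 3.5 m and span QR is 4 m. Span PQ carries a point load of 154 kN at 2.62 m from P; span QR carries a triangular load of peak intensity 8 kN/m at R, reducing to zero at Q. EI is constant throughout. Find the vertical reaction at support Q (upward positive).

R_Q = 144.9 kN

Release continuity at Q by inserting a hinge; the redundant is the internal moment M_Q. The primary structure is two simply-supported spans PQ and QR.
Rotations at Q on the released spans (each span's end-slope, ×1/EI):
  span PQ: point load 154 at a = 2.62: Pab(L + a)/(6LEI) = 103.5/EI
  span QR: triangular load, peak 8: 7w₀L³/(360EI) = 9.956/EI
  relative rotation θ_0 = (103.5 + 9.956)/EI = 113.4/EI
A unit hogging moment at Q produces rotation L₁/(3EI) + L₂/(3EI) = 2.5/EI.
Compatibility: M_Q·(L₁+L₂)/(3EI) = θ_0, giving M_Q = 45.37 kN·m (hogging).
Span PQ, ΣM about P with M_Q applied at Q: R_Q^{PQ}·3.5 = 403.5 + 45.37, so R_Q^{PQ} = 128.2 kN and R_P = 154 − 128.2 = 25.76 kN.
Span QR, ΣM about R: R_Q^{QR}·4 = 21.33 + 45.37, so R_Q^{QR} = 16.68 kN and R_R = 16 − 16.68 = -0.6764 kN.
R_Q = 128.2 + 16.68 = 144.9 kN.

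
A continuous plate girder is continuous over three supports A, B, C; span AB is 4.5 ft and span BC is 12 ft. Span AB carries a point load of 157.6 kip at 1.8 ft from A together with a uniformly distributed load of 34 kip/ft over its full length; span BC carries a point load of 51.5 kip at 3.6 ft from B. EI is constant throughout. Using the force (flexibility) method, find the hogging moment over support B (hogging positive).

Insert a hinge at B; M_B is the redundant, and each span becomes simply supported.
Rotations at B on the released spans (each span's end-slope, ×1/EI):
  span AB: point load 157.6 at a = 1.8: Pab(L + a)/(6LEI) = 178.7/EI
  span AB: UDL 34: wL³/(24EI) = 129.1/EI
  span BC: point load 51.5 at a = 3.6: Pab(L + b)/(6LEI) = 441.3/EI
  relative rotation θ_0 = (307.8 + 441.3)/EI = 749.1/EI
A unit hogging moment at B produces rotation L₁/(3EI) + L₂/(3EI) = 5.5/EI.
Compatibility: M_B·(L₁+L₂)/(3EI) = θ_0, giving M_B = 136.2 kip·ft (hogging).

M_B = 136.2 kip·ft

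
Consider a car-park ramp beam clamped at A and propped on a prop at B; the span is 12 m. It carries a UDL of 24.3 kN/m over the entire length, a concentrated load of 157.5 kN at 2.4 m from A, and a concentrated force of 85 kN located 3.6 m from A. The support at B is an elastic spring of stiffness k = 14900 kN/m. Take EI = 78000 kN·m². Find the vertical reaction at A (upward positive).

Remove the prop at B; the released (primary) structure is a cantilever built in at A.
Primary-structure tip deflection at B by superposition:
  UDL 24.3: wL⁴/(8EI) = 62986/EI
  point load 157.5 at a = 2.4: Pa²(3L − a)/(6EI) = 5080/EI
  point load 85 at a = 3.6: Pa²(3L − a)/(6EI) = 5949/EI
  δ_0 = 74015/EI
Tip deflection under a unit load at B: L³/(3EI) = 576/EI.
With EI = 78000 kN·m²: δ_0 = 0.9489 m and δ_{BB} = 0.007385 m/kN.
Compatibility — the spring shortens by R_B/k under the reaction it provides: δ_0 − R_B·δ_{BB} = R_B/k. With 1/k = 0.000067 m/kN, R_B = δ_0 / (δ_{BB} + 1/k) = 0.9489 / (0.007385 + 0.000067) = 127.3 kN.
Vertical equilibrium: R_A = ΣP − R_B = 534.1 − 127.3 = 406.8 kN.

R_A = 406.8 kN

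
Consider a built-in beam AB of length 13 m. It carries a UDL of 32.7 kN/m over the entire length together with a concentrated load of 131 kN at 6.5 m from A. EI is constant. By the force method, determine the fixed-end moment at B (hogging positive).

Take the two fixed-end moments M_A, M_B as redundants; the released structure is the simple span AB.
End rotations of the released simple span under the applied load (×1/EI):
  at A: UDL 32.7: wL³/(24EI) = 2993/EI
  at B: UDL 32.7: wL³/(24EI) = 2993/EI
  at A: point load 131 at a = 6.5: Pab(L + b)/(6LEI) = 1384/EI
  at B: point load 131 at a = 6.5: Pab(L + a)/(6LEI) = 1384/EI
  θ_A0 = 4377/EI,  θ_B0 = 4377/EI
Flexibility coefficients: a unit moment at one end gives L/(3EI) there and L/(6EI) at the far end, so f₁₁ = f₂₂ = 4.333/EI and f₁₂ = f₂₁ = 2.167/EI.
Compatibility — zero rotation at each built-in end:
  4.333 M_A + 2.167 M_B = 4377
  2.167 M_A + 4.333 M_B = 4377
Solving the pair gives M_A = 673.4 kN·m and M_B = 673.4 kN·m (hogging).

M_B = 673.4 kN·m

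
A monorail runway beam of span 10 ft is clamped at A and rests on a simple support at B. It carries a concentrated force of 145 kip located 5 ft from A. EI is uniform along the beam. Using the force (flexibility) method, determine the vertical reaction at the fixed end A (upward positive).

Remove the prop at B; the released (primary) structure is a cantilever built in at A.
Free-end deflection of the primary structure under the applied loading (downward +):
  point load 145 at a = 5: Pa²(3L − a)/(6EI) = 15104/EI
Tip deflection under a unit load at B: L³/(3EI) = 333.3/EI.
The prop prevents deflection at B: R_B = δ_0/δ_{BB} = 15104/333.3 = 45.31 kip.
Vertical equilibrium: R_A = ΣP − R_B = 145 − 45.31 = 99.69 kip.

R_A = 99.69 kip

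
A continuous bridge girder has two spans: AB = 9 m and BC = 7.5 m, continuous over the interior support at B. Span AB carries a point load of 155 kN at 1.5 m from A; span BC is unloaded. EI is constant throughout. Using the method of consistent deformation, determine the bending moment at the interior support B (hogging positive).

M_B = 61.65 kN·m

Take M_B as the redundant. Released structure: two simple spans AB and BC with a hinge at B.
Rotations at B on the released spans (each span's end-slope, ×1/EI):
  span AB: point load 155 at a = 1.5: Pab(L + a)/(6LEI) = 339.1/EI
  relative rotation θ_0 = (339.1 + 0)/EI = 339.1/EI
A unit hogging moment at B produces rotation L₁/(3EI) + L₂/(3EI) = 5.5/EI.
Compatibility: M_B·(L₁+L₂)/(3EI) = θ_0, giving M_B = 61.65 kN·m (hogging).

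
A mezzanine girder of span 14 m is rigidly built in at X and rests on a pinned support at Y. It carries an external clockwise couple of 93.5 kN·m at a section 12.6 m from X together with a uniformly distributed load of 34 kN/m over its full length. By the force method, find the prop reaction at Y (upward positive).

Take the reaction at Y as the redundant and release it; the primary structure is a cantilever fixed at X.
Free-end deflection of the primary structure under the applied loading (downward +):
  clockwise couple 93.5 at a = 12.6: M₀a(2L − a)/(2EI) = 9071/EI
  UDL 34: wL⁴/(8EI) = 163268/EI
  δ_0 = 172339/EI
Flexibility coefficient — unit upward force at Y: δ_{YY} = L³/(3EI) = 914.7/EI.
Compatibility at Y: δ_0 − R_Y·δ_{YY} = 0, so R_Y = 172339/914.7 = 188.4 kN.

R_Y = 188.4 kN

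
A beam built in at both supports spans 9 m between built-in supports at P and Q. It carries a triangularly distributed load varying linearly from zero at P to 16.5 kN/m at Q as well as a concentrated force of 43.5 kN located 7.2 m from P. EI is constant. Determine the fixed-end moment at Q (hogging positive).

Take the two fixed-end moments M_P, M_Q as redundants; the released structure is the simple span PQ.
Simple-span end rotations at P and Q under the given loads:
  at P: triangular load, peak 16.5: 7w₀L³/(360EI) = 233.9/EI
  at Q: triangular load, peak 16.5: w₀L³/(45EI) = 267.3/EI
  at P: point load 43.5 at a = 7.2: Pab(L + b)/(6LEI) = 112.8/EI
  at Q: point load 43.5 at a = 7.2: Pab(L + a)/(6LEI) = 169.1/EI
  θ_P0 = 346.6/EI,  θ_Q0 = 436.4/EI
Flexibility coefficients: a unit moment at one end gives L/(3EI) there and L/(6EI) at the far end, so f₁₁ = f₂₂ = 3/EI and f₁₂ = f₂₁ = 1.5/EI.
Compatibility — zero rotation at each built-in end:
  3 M_P + 1.5 M_Q = 346.6
  1.5 M_P + 3 M_Q = 436.4
Solving the pair gives M_P = 57.08 kN·m and M_Q = 116.9 kN·m (hogging).

M_Q = 116.9 kN·m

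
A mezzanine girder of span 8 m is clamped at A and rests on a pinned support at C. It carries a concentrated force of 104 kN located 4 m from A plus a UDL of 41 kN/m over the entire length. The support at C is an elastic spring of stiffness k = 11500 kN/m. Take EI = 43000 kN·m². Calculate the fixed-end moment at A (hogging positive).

M_A = 510.7 kN·m

Remove the prop at C; the released (primary) structure is a cantilever built in at A.
Downward deflection at the released point C due to the loads:
  point load 104 at a = 4: Pa²(3L − a)/(6EI) = 5547/EI
  UDL 41: wL⁴/(8EI) = 20992/EI
  δ_0 = 26539/EI
Flexibility coefficient — unit upward force at C: δ_{CC} = L³/(3EI) = 170.7/EI.
With EI = 43000 kN·m²: δ_0 = 0.61718 m and δ_{CC} = 0.003969 m/kN.
Compatibility — the spring shortens by R_C/k under the reaction it provides: δ_0 − R_C·δ_{CC} = R_C/k. With 1/k = 0.000087 m/kN, R_C = δ_0 / (δ_{CC} + 1/k) = 0.61718 / (0.003969 + 0.000087) = 152.2 kN.
Moment equilibrium about A: M_A = Σ(load moments about A) − R_C·L = 1728 − 152.2×8 = 510.7 kN·m.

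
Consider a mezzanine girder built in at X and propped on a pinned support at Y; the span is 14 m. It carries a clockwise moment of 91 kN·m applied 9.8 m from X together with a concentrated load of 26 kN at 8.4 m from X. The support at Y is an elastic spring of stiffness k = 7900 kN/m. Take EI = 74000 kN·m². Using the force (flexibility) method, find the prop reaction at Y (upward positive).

R_Y = 19.9 kN

Choose R_Y as the redundant. The primary structure is the cantilever fixed at X.
Downward deflection at the released point Y due to the loads:
  clockwise couple 91 at a = 9.8: M₀a(2L − a)/(2EI) = 8115/EI
  point load 26 at a = 8.4: Pa²(3L − a)/(6EI) = 10274/EI
  δ_0 = 18389/EI
Tip deflection under a unit load at Y: L³/(3EI) = 914.7/EI.
With EI = 74000 kN·m²: δ_0 = 0.2485 m and δ_{YY} = 0.01236 m/kN.
Compatibility — the spring shortens by R_Y/k under the reaction it provides: δ_0 − R_Y·δ_{YY} = R_Y/k. With 1/k = 0.000127 m/kN, R_Y = δ_0 / (δ_{YY} + 1/k) = 0.2485 / (0.01236 + 0.000127) = 19.9 kN.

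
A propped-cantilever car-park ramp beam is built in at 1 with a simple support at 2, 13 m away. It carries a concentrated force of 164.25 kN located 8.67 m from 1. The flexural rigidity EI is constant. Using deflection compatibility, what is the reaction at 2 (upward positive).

Release the roller at 2. Primary structure: cantilever fixed at 1.
Free-end deflection of the primary structure under the applied loading (downward +):
  point load 164.25 at a = 8.67: Pa²(3L − a)/(6EI) = 62412/EI
Tip deflection under a unit load at 2: L³/(3EI) = 732.3/EI.
The prop prevents deflection at 2: R_2 = δ_0/δ_{22} = 62412/732.3 = 85.22 kN.

R_2 = 85.22 kN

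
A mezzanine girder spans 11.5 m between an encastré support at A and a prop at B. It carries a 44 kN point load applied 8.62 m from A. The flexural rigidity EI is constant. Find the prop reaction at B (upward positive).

Release the roller at B. Primary structure: cantilever fixed at A.
Free-end deflection of the primary structure under the applied loading (downward +):
  point load 44 at a = 8.62: Pa²(3L − a)/(6EI) = 14102/EI
Tip deflection under a unit load at B: L³/(3EI) = 507/EI.
Compatibility at B: δ_0 − R_B·δ_{BB} = 0, so R_B = 14102/507 = 27.82 kN.

R_B = 27.82 kN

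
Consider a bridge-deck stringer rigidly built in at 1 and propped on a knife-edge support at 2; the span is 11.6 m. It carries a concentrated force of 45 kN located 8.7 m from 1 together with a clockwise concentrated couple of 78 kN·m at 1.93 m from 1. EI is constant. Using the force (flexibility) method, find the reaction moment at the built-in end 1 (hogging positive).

Release the roller at 2. Primary structure: cantilever fixed at 1.
Primary-structure tip deflection at 2 by superposition:
  point load 45 at a = 8.7: Pa²(3L − a)/(6EI) = 14816/EI
  clockwise couple 78 at a = 1.93: M₀a(2L − a)/(2EI) = 1601/EI
  δ_0 = 16417/EI
Flexibility coefficient — unit upward force at 2: δ_{22} = L³/(3EI) = 520.3/EI.
Compatibility at 2: δ_0 − R_2·δ_{22} = 0, so R_2 = 16417/520.3 = 31.55 kN.
Moment equilibrium about 1: M_1 = Σ(load moments about 1) − R_2·L = 469.5 − 31.55×11.6 = 103.5 kN·m.

M_1 = 103.5 kN·m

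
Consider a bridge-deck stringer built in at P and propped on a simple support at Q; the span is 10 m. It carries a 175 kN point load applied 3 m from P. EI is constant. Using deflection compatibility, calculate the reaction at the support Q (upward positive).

R_Q = 21.26 kN

Choose R_Q as the redundant. The primary structure is the cantilever fixed at P.
Primary-structure tip deflection at Q by superposition:
  point load 175 at a = 3: Pa²(3L − a)/(6EI) = 7088/EI
Flexibility coefficient — unit upward force at Q: δ_{QQ} = L³/(3EI) = 333.3/EI.
Compatibility at Q: δ_0 − R_Q·δ_{QQ} = 0, so R_Q = 7088/333.3 = 21.26 kN.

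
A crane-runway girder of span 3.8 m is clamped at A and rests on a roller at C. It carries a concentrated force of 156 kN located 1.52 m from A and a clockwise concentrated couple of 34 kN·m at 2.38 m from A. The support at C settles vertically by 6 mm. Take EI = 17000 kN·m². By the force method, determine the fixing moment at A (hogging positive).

Take the reaction at C as the redundant and release it; the primary structure is a cantilever fixed at A.
Deflection at C on the released cantilever, summing each load's contribution:
  point load 156 at a = 1.52: Pa²(3L − a)/(6EI) = 593.5/EI
  clockwise couple 34 at a = 2.38: M₀a(2L − a)/(2EI) = 211.2/EI
  δ_0 = 804.7/EI
Flexibility coefficient — unit upward force at C: δ_{CC} = L³/(3EI) = 18.29/EI.
With EI = 17000 kN·m²: δ_0 = 0.047335 m and δ_{CC} = 0.001076 m/kN.
Compatibility — the beam at C must follow the support down by 0.006 m: δ_0 − R_C·δ_{CC} = 0.006, so R_C = (0.047335 − 0.006)/0.001076 = 38.42 kN.
Moment equilibrium about A: M_A = Σ(load moments about A) − R_C·L = 271.1 − 38.42×3.8 = 125.1 kN·m.

M_A = 125.1 kN·m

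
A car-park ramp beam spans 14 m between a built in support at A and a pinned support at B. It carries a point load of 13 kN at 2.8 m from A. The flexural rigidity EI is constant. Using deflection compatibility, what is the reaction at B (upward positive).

Release the roller at B. Primary structure: cantilever fixed at A.
Primary-structure tip deflection at B by superposition:
  point load 13 at a = 2.8: Pa²(3L − a)/(6EI) = 665.9/EI
Flexibility coefficient — unit upward force at B: δ_{BB} = L³/(3EI) = 914.7/EI.
Compatibility at B: δ_0 − R_B·δ_{BB} = 0, so R_B = 665.9/914.7 = 0.728 kN.

R_B = 0.728 kN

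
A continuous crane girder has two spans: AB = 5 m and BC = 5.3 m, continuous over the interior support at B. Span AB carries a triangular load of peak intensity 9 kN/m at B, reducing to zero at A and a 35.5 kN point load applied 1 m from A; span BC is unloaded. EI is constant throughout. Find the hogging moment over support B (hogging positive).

Insert a hinge at B; M_B is the redundant, and each span becomes simply supported.
Discontinuity in slope at B on the released structure — sum the simple-span end rotations:
  span AB: triangular load, peak 9: w₀L³/(45EI) = 25/EI
  span AB: point load 35.5 at a = 1: Pab(L + a)/(6LEI) = 28.4/EI
  relative rotation θ_0 = (53.4 + 0)/EI = 53.4/EI
A unit hogging moment at B produces rotation L₁/(3EI) + L₂/(3EI) = 3.433/EI.
Compatibility: M_B·(L₁+L₂)/(3EI) = θ_0, giving M_B = 15.55 kN·m (hogging).

M_B = 15.55 kN·m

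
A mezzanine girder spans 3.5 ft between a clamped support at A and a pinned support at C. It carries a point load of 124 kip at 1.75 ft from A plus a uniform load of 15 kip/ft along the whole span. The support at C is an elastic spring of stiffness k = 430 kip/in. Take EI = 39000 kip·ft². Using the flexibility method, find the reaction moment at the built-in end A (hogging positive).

Take the reaction at C as the redundant and release it; the primary structure is a cantilever fixed at A.
Free-end deflection of the primary structure under the applied loading (downward +):
  point load 124 at a = 1.75: Pa²(3L − a)/(6EI) = 553.8/EI
  UDL 15: wL⁴/(8EI) = 281.4/EI
  δ_0 = 835.2/EI
Tip deflection under a unit load at C: L³/(3EI) = 14.29/EI.
With EI = 39000 kip·ft²: δ_0 = 0.021415 ft and δ_{CC} = 0.000366 ft/kip.
Compatibility — the spring shortens by R_C/k under the reaction it provides: δ_0 − R_C·δ_{CC} = R_C/k. With 1/k = 1/(430×12) ft/kip = 0.000194 ft/kip, R_C = δ_0 / (δ_{CC} + 1/k) = 0.021415 / (0.000366 + 0.000194) = 38.22 kip.
Moment equilibrium about A: M_A = Σ(load moments about A) − R_C·L = 308.9 − 38.22×3.5 = 175.1 kip·ft.

M_A = 175.1 kip·ft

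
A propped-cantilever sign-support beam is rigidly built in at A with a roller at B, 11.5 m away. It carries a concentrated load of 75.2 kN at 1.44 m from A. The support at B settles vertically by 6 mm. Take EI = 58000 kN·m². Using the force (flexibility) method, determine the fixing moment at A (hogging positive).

Release the roller at B. Primary structure: cantilever fixed at A.
Deflection at B on the released cantilever, summing each load's contribution:
  point load 75.2 at a = 1.44: Pa²(3L − a)/(6EI) = 859.2/EI
Flexibility coefficient — unit upward force at B: δ_{BB} = L³/(3EI) = 507/EI.
With EI = 58000 kN·m²: δ_0 = 0.014814 m and δ_{BB} = 0.008741 m/kN.
Compatibility — the beam at B must follow the support down by 0.006 m: δ_0 − R_B·δ_{BB} = 0.006, so R_B = (0.014814 − 0.006)/0.008741 = 1.008 kN.
Moment equilibrium about A: M_A = Σ(load moments about A) − R_B·L = 108.3 − 1.008×11.5 = 96.69 kN·m.

M_A = 96.69 kN·m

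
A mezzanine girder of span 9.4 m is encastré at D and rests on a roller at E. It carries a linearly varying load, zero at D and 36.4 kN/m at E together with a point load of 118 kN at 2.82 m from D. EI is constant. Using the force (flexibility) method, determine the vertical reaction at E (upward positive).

R_E = 108.4 kN

Take the reaction at E as the redundant and release it; the primary structure is a cantilever fixed at D.
Downward deflection at the released point E due to the loads:
  triangular load, peak 36.4 at the free end: 11w₀L⁴/(120EI) = 26051/EI
  point load 118 at a = 2.82: Pa²(3L − a)/(6EI) = 3969/EI
  δ_0 = 30020/EI
Flexibility coefficient — unit upward force at E: δ_{EE} = L³/(3EI) = 276.9/EI.
Compatibility at E: δ_0 − R_E·δ_{EE} = 0, so R_E = 30020/276.9 = 108.4 kN.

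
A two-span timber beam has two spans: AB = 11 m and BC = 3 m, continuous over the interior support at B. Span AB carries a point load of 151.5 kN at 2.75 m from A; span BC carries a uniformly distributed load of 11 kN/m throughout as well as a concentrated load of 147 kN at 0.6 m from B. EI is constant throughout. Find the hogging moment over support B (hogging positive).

Take M_B as the redundant. Released structure: two simple spans AB and BC with a hinge at B.
End slopes at the hinge B, treating each span as simply supported:
  span AB: point load 151.5 at a = 2.75: Pab(L + a)/(6LEI) = 716.1/EI
  span BC: UDL 11: wL³/(24EI) = 12.38/EI
  span BC: point load 147 at a = 0.6: Pab(L + b)/(6LEI) = 63.5/EI
  relative rotation θ_0 = (716.1 + 75.88)/EI = 792/EI
A unit hogging moment at B produces rotation L₁/(3EI) + L₂/(3EI) = 4.667/EI.
Compatibility: M_B·(L₁+L₂)/(3EI) = θ_0, giving M_B = 169.7 kN·m (hogging).

M_B = 169.7 kN·m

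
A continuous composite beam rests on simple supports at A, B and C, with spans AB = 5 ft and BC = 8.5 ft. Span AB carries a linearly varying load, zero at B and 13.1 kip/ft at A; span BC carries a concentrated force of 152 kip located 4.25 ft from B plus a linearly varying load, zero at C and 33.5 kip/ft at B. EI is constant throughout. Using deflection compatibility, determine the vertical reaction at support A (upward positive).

R_A = -30.41 kip

Release continuity at B by inserting a hinge; the redundant is the internal moment M_B. The primary structure is two simply-supported spans AB and BC.
Rotations at B on the released spans (each span's end-slope, ×1/EI):
  span AB: triangular load, peak 13.1: 7w₀L³/(360EI) = 31.84/EI
  span BC: point load 152 at a = 4.25: Pab(L + b)/(6LEI) = 686.4/EI
  span BC: triangular load, peak 33.5: w₀L³/(45EI) = 457.2/EI
  relative rotation θ_0 = (31.84 + 1144)/EI = 1175/EI
A unit hogging moment at B produces rotation L₁/(3EI) + L₂/(3EI) = 4.5/EI.
Slope continuity at B: θ_0 = M_B·4.5/EI, so M_B = 1175/4.5 = 261.2 kip·ft (hogging).
Span AB, ΣM about A with M_B applied at B: R_B^{AB}·5 = 54.58 + 261.2, so R_B^{AB} = 63.16 kip and R_A = 32.75 − 63.16 = -30.41 kip.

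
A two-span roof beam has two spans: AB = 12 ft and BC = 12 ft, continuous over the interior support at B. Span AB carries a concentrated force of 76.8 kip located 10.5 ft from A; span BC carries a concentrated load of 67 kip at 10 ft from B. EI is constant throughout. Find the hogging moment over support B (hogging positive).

M_B = 79.82 kip·ft

Insert a hinge at B; M_B is the redundant, and each span becomes simply supported.
Discontinuity in slope at B on the released structure — sum the simple-span end rotations:
  span AB: point load 76.8 at a = 10.5: Pab(L + a)/(6LEI) = 378/EI
  span BC: point load 67 at a = 10: Pab(L + b)/(6LEI) = 260.6/EI
  relative rotation θ_0 = (378 + 260.6)/EI = 638.6/EI
A unit hogging moment at B produces rotation L₁/(3EI) + L₂/(3EI) = 8/EI.
Compatibility: M_B·(L₁+L₂)/(3EI) = θ_0, giving M_B = 79.82 kip·ft (hogging).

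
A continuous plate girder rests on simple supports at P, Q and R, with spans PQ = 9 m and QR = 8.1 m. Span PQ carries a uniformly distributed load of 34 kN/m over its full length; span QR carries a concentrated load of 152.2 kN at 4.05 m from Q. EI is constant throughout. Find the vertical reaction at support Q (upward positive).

R_Q = 297.3 kN

Release continuity at Q by inserting a hinge; the redundant is the internal moment M_Q. The primary structure is two simply-supported spans PQ and QR.
Discontinuity in slope at Q on the released structure — sum the simple-span end rotations:
  span PQ: UDL 34: wL³/(24EI) = 1033/EI
  span QR: point load 152.2 at a = 4.05: Pab(L + b)/(6LEI) = 624.1/EI
  relative rotation θ_0 = (1033 + 624.1)/EI = 1657/EI
A unit hogging moment at Q produces rotation L₁/(3EI) + L₂/(3EI) = 5.7/EI.
Slope continuity at Q: θ_0 = M_Q·5.7/EI, so M_Q = 1657/5.7 = 290.7 kN·m (hogging).
Span PQ, ΣM about P with M_Q applied at Q: R_Q^{PQ}·9 = 1377 + 290.7, so R_Q^{PQ} = 185.3 kN and R_P = 306 − 185.3 = 120.7 kN.
Span QR, ΣM about R: R_Q^{QR}·8.1 = 616.4 + 290.7, so R_Q^{QR} = 112 kN and R_R = 152.2 − 112 = 40.21 kN.
R_Q = 185.3 + 112 = 297.3 kN.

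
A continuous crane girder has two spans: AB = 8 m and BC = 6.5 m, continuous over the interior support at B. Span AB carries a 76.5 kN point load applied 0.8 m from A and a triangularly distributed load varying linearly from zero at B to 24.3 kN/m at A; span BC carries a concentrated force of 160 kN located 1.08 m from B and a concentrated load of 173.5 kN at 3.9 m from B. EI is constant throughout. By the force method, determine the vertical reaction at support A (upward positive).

Insert a hinge at B; M_B is the redundant, and each span becomes simply supported.
Discontinuity in slope at B on the released structure — sum the simple-span end rotations:
  span AB: point load 76.5 at a = 0.8: Pab(L + a)/(6LEI) = 80.78/EI
  span AB: triangular load, peak 24.3: 7w₀L³/(360EI) = 241.9/EI
  span BC: point load 160 at a = 1.08: Pab(L + b)/(6LEI) = 286.3/EI
  span BC: point load 173.5 at a = 3.9: Pab(L + b)/(6LEI) = 410.5/EI
  relative rotation θ_0 = (322.7 + 696.8)/EI = 1019/EI
A unit hogging moment at B produces rotation L₁/(3EI) + L₂/(3EI) = 4.833/EI.
Compatibility: M_B·(L₁+L₂)/(3EI) = θ_0, giving M_B = 210.9 kN·m (hogging).
Span AB, ΣM about A with M_B applied at B: R_B^{AB}·8 = 320.4 + 210.9, so R_B^{AB} = 66.42 kN and R_A = 173.7 − 66.42 = 107.3 kN.

R_A = 107.3 kN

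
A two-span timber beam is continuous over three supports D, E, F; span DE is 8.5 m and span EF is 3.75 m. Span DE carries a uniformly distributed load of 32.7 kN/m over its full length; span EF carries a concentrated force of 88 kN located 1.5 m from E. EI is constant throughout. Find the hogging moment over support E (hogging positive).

M_E = 224.3 kN·m

Insert a hinge at E; M_E is the redundant, and each span becomes simply supported.
Discontinuity in slope at E on the released structure — sum the simple-span end rotations:
  span DE: UDL 32.7: wL³/(24EI) = 836.7/EI
  span EF: point load 88 at a = 1.5: Pab(L + b)/(6LEI) = 79.2/EI
  relative rotation θ_0 = (836.7 + 79.2)/EI = 915.9/EI
A unit hogging moment at E produces rotation L₁/(3EI) + L₂/(3EI) = 4.083/EI.
Compatibility: M_E·(L₁+L₂)/(3EI) = θ_0, giving M_E = 224.3 kN·m (hogging).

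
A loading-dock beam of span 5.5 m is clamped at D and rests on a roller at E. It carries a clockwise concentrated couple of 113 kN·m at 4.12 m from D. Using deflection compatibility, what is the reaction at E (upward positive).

Remove the prop at E; the released (primary) structure is a cantilever built in at D.
Downward deflection at the released point E due to the loads:
  clockwise couple 113 at a = 4.12: M₀a(2L − a)/(2EI) = 1602/EI
Tip deflection under a unit load at E: L³/(3EI) = 55.46/EI.
The prop prevents deflection at E: R_E = δ_0/δ_{EE} = 1602/55.46 = 28.88 kN.

R_E = 28.88 kN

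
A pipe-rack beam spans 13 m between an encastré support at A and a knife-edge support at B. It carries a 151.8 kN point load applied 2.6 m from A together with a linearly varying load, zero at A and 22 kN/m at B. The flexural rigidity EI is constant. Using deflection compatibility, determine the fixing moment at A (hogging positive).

Choose R_B as the redundant. The primary structure is the cantilever fixed at A.
Free-end deflection of the primary structure under the applied loading (downward +):
  point load 151.8 at a = 2.6: Pa²(3L − a)/(6EI) = 6225/EI
  triangular load, peak 22 at the free end: 11w₀L⁴/(120EI) = 57598/EI
  δ_0 = 63823/EI
Tip deflection under a unit load at B: L³/(3EI) = 732.3/EI.
The prop prevents deflection at B: R_B = δ_0/δ_{BB} = 63823/732.3 = 87.15 kN.
Moment equilibrium about A: M_A = Σ(load moments about A) − R_B·L = 1634 − 87.15×13 = 501.1 kN·m.

M_A = 501.1 kN·m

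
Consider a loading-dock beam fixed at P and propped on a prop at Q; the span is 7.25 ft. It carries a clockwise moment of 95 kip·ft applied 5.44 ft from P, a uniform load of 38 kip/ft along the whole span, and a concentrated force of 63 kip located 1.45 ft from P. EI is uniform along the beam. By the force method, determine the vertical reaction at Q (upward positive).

Choose R_Q as the redundant. The primary structure is the cantilever fixed at P.
Free-end deflection of the primary structure under the applied loading (downward +):
  clockwise couple 95 at a = 5.44: M₀a(2L − a)/(2EI) = 2341/EI
  UDL 38: wL⁴/(8EI) = 13123/EI
  point load 63 at a = 1.45: Pa²(3L − a)/(6EI) = 448.1/EI
  δ_0 = 15913/EI
Tip deflection under a unit load at Q: L³/(3EI) = 127/EI.
Compatibility at Q: δ_0 − R_Q·δ_{QQ} = 0, so R_Q = 15913/127 = 125.3 kip.

R_Q = 125.3 kip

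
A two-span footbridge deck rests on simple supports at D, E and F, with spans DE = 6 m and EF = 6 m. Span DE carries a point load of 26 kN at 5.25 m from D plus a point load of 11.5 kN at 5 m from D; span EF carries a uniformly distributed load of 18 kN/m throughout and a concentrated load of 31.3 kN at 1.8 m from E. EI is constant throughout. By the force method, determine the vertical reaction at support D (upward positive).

Release continuity at E by inserting a hinge; the redundant is the internal moment M_E. The primary structure is two simply-supported spans DE and EF.
Discontinuity in slope at E on the released structure — sum the simple-span end rotations:
  span DE: point load 26 at a = 5.25: Pab(L + a)/(6LEI) = 31.99/EI
  span DE: point load 11.5 at a = 5: Pab(L + a)/(6LEI) = 17.57/EI
  span EF: UDL 18: wL³/(24EI) = 162/EI
  span EF: point load 31.3 at a = 1.8: Pab(L + b)/(6LEI) = 67.04/EI
  relative rotation θ_0 = (49.56 + 229)/EI = 278.6/EI
A unit hogging moment at E produces rotation L₁/(3EI) + L₂/(3EI) = 4/EI.
Slope continuity at E: θ_0 = M_E·4/EI, so M_E = 278.6/4 = 69.65 kN·m (hogging).
Span DE, ΣM about D with M_E applied at E: R_E^{DE}·6 = 194 + 69.65, so R_E^{DE} = 43.94 kN and R_D = 37.5 − 43.94 = -6.442 kN.

R_D = -6.442 kN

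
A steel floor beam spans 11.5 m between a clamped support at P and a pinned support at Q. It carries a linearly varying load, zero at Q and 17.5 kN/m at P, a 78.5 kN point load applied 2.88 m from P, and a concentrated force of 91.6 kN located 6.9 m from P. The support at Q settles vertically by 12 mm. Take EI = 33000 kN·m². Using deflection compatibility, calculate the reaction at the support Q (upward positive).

R_Q = 65.68 kN

Choose R_Q as the redundant. The primary structure is the cantilever fixed at P.
Downward deflection at the released point Q due to the loads:
  triangular load, peak 17.5 at the fixed end: w₀L⁴/(30EI) = 10203/EI
  point load 78.5 at a = 2.88: Pa²(3L − a)/(6EI) = 3431/EI
  point load 91.6 at a = 6.9: Pa²(3L − a)/(6EI) = 20061/EI
  δ_0 = 33695/EI
Tip deflection under a unit load at Q: L³/(3EI) = 507/EI.
With EI = 33000 kN·m²: δ_0 = 1.0211 m and δ_{QQ} = 0.015362 m/kN.
Compatibility — the beam at Q must follow the support down by 0.012 m: δ_0 − R_Q·δ_{QQ} = 0.012, so R_Q = (1.0211 − 0.012)/0.015362 = 65.68 kN.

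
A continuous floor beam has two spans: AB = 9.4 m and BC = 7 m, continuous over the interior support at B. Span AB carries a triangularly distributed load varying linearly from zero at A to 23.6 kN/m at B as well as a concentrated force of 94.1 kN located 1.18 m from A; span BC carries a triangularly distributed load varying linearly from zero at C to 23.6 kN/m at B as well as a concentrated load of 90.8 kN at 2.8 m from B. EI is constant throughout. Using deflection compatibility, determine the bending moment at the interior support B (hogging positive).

M_B = 196 kN·m

Take M_B as the redundant. Released structure: two simple spans AB and BC with a hinge at B.
Rotations at B on the released spans (each span's end-slope, ×1/EI):
  span AB: triangular load, peak 23.6: w₀L³/(45EI) = 435.6/EI
  span AB: point load 94.1 at a = 1.18: Pab(L + a)/(6LEI) = 171.2/EI
  span BC: triangular load, peak 23.6: w₀L³/(45EI) = 179.9/EI
  span BC: point load 90.8 at a = 2.8: Pab(L + b)/(6LEI) = 284.7/EI
  relative rotation θ_0 = (606.8 + 464.6)/EI = 1071/EI
A unit hogging moment at B produces rotation L₁/(3EI) + L₂/(3EI) = 5.467/EI.
Slope continuity at B: θ_0 = M_B·5.467/EI, so M_B = 1071/5.467 = 196 kN·m (hogging).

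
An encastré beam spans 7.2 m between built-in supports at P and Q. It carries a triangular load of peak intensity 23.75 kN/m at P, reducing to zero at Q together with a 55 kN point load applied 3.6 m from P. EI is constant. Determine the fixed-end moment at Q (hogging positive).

Take the two fixed-end moments M_P, M_Q as redundants; the released structure is the simple span PQ.
Simple-span end rotations at P and Q under the given loads:
  at P: triangular load, peak 23.75: w₀L³/(45EI) = 197/EI
  at Q: triangular load, peak 23.75: 7w₀L³/(360EI) = 172.4/EI
  at P: point load 55 at a = 3.6: Pab(L + b)/(6LEI) = 178.2/EI
  at Q: point load 55 at a = 3.6: Pab(L + a)/(6LEI) = 178.2/EI
  θ_P0 = 375.2/EI,  θ_Q0 = 350.6/EI
Flexibility coefficients: a unit moment at one end gives L/(3EI) there and L/(6EI) at the far end, so f₁₁ = f₂₂ = 2.4/EI and f₁₂ = f₂₁ = 1.2/EI.
Compatibility — zero rotation at each built-in end:
  2.4 M_P + 1.2 M_Q = 375.2
  1.2 M_P + 2.4 M_Q = 350.6
Solving the pair gives M_P = 111.1 kN·m and M_Q = 90.54 kN·m (hogging).

M_Q = 90.54 kN·m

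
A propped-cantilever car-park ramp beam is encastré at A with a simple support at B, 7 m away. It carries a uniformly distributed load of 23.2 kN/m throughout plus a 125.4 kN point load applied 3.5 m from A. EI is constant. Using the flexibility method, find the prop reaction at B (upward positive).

Release the roller at B. Primary structure: cantilever fixed at A.
Deflection at B on the released cantilever, summing each load's contribution:
  UDL 23.2: wL⁴/(8EI) = 6963/EI
  point load 125.4 at a = 3.5: Pa²(3L − a)/(6EI) = 4480/EI
  δ_0 = 11443/EI
Tip deflection under a unit load at B: L³/(3EI) = 114.3/EI.
Compatibility at B: δ_0 − R_B·δ_{BB} = 0, so R_B = 11443/114.3 = 100.1 kN.

R_B = 100.1 kN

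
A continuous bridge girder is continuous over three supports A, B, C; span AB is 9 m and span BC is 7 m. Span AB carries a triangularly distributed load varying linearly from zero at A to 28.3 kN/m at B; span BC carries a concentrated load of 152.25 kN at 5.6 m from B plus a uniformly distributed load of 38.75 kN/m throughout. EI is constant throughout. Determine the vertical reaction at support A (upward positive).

R_A = 16.39 kN

Insert a hinge at B; M_B is the redundant, and each span becomes simply supported.
Rotations at B on the released spans (each span's end-slope, ×1/EI):
  span AB: triangular load, peak 28.3: w₀L³/(45EI) = 458.5/EI
  span BC: point load 152.25 at a = 5.6: Pab(L + b)/(6LEI) = 238.7/EI
  span BC: UDL 38.75: wL³/(24EI) = 553.8/EI
  relative rotation θ_0 = (458.5 + 792.5)/EI = 1251/EI
A unit hogging moment at B produces rotation L₁/(3EI) + L₂/(3EI) = 5.333/EI.
Compatibility: M_B·(L₁+L₂)/(3EI) = θ_0, giving M_B = 234.6 kN·m (hogging).
Span AB, ΣM about A with M_B applied at B: R_B^{AB}·9 = 764.1 + 234.6, so R_B^{AB} = 111 kN and R_A = 127.3 − 111 = 16.39 kN.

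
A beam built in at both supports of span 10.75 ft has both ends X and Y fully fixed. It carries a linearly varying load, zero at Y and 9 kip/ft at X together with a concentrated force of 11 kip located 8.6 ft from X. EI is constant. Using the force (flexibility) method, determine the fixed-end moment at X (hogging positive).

Take the two fixed-end moments M_X, M_Y as redundants; the released structure is the simple span XY.
On the primary (simply-supported) span, the end slopes from the loading are:
  at X: triangular load, peak 9: w₀L³/(45EI) = 248.5/EI
  at Y: triangular load, peak 9: 7w₀L³/(360EI) = 217.4/EI
  at X: point load 11 at a = 8.6: Pab(L + b)/(6LEI) = 40.68/EI
  at Y: point load 11 at a = 8.6: Pab(L + a)/(6LEI) = 61.02/EI
  θ_X0 = 289.1/EI,  θ_Y0 = 278.4/EI
Flexibility coefficients: a unit moment at one end gives L/(3EI) there and L/(6EI) at the far end, so f₁₁ = f₂₂ = 3.583/EI and f₁₂ = f₂₁ = 1.792/EI.
Compatibility — zero rotation at each built-in end:
  3.583 M_X + 1.792 M_Y = 289.1
  1.792 M_X + 3.583 M_Y = 278.4
Solving the pair gives M_X = 55.79 kip·ft and M_Y = 49.8 kip·ft (hogging).

M_X = 55.79 kip·ft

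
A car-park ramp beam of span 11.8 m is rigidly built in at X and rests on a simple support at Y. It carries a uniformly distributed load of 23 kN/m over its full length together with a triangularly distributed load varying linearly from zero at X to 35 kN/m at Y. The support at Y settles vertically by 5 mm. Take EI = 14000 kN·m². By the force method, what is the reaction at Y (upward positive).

R_Y = 215.2 kN

Release the roller at Y. Primary structure: cantilever fixed at X.
Primary-structure tip deflection at Y by superposition:
  UDL 23: wL⁴/(8EI) = 55740/EI
  triangular load, peak 35 at the free end: 11w₀L⁴/(120EI) = 62202/EI
  δ_0 = 117942/EI
Tip deflection under a unit load at Y: L³/(3EI) = 547.7/EI.
With EI = 14000 kN·m²: δ_0 = 8.4245 m and δ_{YY} = 0.03912 m/kN.
Compatibility — the beam at Y must follow the support down by 0.005 m: δ_0 − R_Y·δ_{YY} = 0.005, so R_Y = (8.4245 − 0.005)/0.03912 = 215.2 kN.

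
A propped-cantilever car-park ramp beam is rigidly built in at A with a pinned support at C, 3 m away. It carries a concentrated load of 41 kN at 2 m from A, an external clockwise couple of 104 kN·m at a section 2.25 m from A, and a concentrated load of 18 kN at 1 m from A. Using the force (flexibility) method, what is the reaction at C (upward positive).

Remove the prop at C; the released (primary) structure is a cantilever built in at A.
Downward deflection at the released point C due to the loads:
  point load 41 at a = 2: Pa²(3L − a)/(6EI) = 191.3/EI
  clockwise couple 104 at a = 2.25: M₀a(2L − a)/(2EI) = 438.8/EI
  point load 18 at a = 1: Pa²(3L − a)/(6EI) = 24/EI
  δ_0 = 654.1/EI
Flexibility coefficient — unit upward force at C: δ_{CC} = L³/(3EI) = 9/EI.
Compatibility at C: δ_0 − R_C·δ_{CC} = 0, so R_C = 654.1/9 = 72.68 kN.

R_C = 72.68 kN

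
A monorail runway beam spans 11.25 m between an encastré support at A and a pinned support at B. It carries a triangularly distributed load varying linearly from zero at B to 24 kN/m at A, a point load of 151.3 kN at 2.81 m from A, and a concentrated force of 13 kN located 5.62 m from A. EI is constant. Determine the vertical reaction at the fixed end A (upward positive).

R_A = 255.3 kN

Release the roller at B. Primary structure: cantilever fixed at A.
Free-end deflection of the primary structure under the applied loading (downward +):
  triangular load, peak 24 at the fixed end: w₀L⁴/(30EI) = 12814/EI
  point load 151.3 at a = 2.81: Pa²(3L − a)/(6EI) = 6161/EI
  point load 13 at a = 5.62: Pa²(3L − a)/(6EI) = 1925/EI
  δ_0 = 20900/EI
Tip deflection under a unit load at B: L³/(3EI) = 474.6/EI.
Compatibility at B: δ_0 − R_B·δ_{BB} = 0, so R_B = 20900/474.6 = 44.04 kN.
Vertical equilibrium: R_A = ΣP − R_B = 299.3 − 44.04 = 255.3 kN.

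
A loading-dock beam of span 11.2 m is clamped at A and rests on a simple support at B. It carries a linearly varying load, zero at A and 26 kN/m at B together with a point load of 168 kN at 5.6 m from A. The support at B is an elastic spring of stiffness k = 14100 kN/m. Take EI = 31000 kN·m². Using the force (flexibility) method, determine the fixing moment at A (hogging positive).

M_A = 550 kN·m

Release the roller at B. Primary structure: cantilever fixed at A.
Deflection at B on the released cantilever, summing each load's contribution:
  triangular load, peak 26 at the free end: 11w₀L⁴/(120EI) = 37502/EI
  point load 168 at a = 5.6: Pa²(3L − a)/(6EI) = 24586/EI
  δ_0 = 62088/EI
Flexibility coefficient — unit upward force at B: δ_{BB} = L³/(3EI) = 468.3/EI.
With EI = 31000 kN·m²: δ_0 = 2.0029 m and δ_{BB} = 0.015107 m/kN.
Compatibility — the spring shortens by R_B/k under the reaction it provides: δ_0 − R_B·δ_{BB} = R_B/k. With 1/k = 0.000071 m/kN, R_B = δ_0 / (δ_{BB} + 1/k) = 2.0029 / (0.015107 + 0.000071) = 132 kN.
Moment equilibrium about A: M_A = Σ(load moments about A) − R_B·L = 2028 − 132×11.2 = 550 kN·m.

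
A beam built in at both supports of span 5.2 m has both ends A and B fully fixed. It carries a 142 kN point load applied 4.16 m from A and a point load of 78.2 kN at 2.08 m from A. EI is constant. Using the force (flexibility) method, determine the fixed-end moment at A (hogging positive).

M_A = 82.18 kN·m

Take the two fixed-end moments M_A, M_B as redundants; the released structure is the simple span AB.
Simple-span end rotations at A and B under the given loads:
  at A: point load 142 at a = 4.16: Pab(L + b)/(6LEI) = 122.9/EI
  at B: point load 142 at a = 4.16: Pab(L + a)/(6LEI) = 184.3/EI
  at A: point load 78.2 at a = 2.08: Pab(L + b)/(6LEI) = 135.3/EI
  at B: point load 78.2 at a = 2.08: Pab(L + a)/(6LEI) = 118.4/EI
  θ_A0 = 258.2/EI,  θ_B0 = 302.7/EI
Flexibility coefficients: a unit moment at one end gives L/(3EI) there and L/(6EI) at the far end, so f₁₁ = f₂₂ = 1.733/EI and f₁₂ = f₂₁ = 0.8667/EI.
Compatibility — zero rotation at each built-in end:
  1.733 M_A + 0.8667 M_B = 258.2
  0.8667 M_A + 1.733 M_B = 302.7
Solving the pair gives M_A = 82.18 kN·m and M_B = 133.6 kN·m (hogging).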